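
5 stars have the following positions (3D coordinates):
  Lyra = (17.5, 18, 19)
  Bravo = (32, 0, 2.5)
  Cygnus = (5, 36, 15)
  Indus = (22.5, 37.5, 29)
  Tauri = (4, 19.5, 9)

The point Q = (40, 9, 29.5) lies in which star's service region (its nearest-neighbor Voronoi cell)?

Compare squared distances (the ordering matches that of the actual distances):
d²(Q, Lyra) = (40−17.5)² + (9−18)² + (29.5−19)² = 506.25 + 81 + 110.25 = 697.5
d²(Q, Bravo) = (40−32)² + (9−0)² + (29.5−2.5)² = 64 + 81 + 729 = 874
d²(Q, Cygnus) = (40−5)² + (9−36)² + (29.5−15)² = 1225 + 729 + 210.25 = 2164.25
d²(Q, Indus) = (40−22.5)² + (9−37.5)² + (29.5−29)² = 306.25 + 812.25 + 0.25 = 1118.75
d²(Q, Tauri) = (40−4)² + (9−19.5)² + (29.5−9)² = 1296 + 110.25 + 420.25 = 1826.5
The smallest is to Lyra, so Q lies in the Voronoi region of Lyra.

Lyra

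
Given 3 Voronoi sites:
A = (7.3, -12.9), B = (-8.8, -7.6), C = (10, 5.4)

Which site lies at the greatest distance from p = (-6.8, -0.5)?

A

Squared Euclidean distances:
|pA|² = 198.81 + 153.76 = 352.57
|pB|² = 4 + 50.41 = 54.41
|pC|² = 282.24 + 34.81 = 317.05
The largest is to A.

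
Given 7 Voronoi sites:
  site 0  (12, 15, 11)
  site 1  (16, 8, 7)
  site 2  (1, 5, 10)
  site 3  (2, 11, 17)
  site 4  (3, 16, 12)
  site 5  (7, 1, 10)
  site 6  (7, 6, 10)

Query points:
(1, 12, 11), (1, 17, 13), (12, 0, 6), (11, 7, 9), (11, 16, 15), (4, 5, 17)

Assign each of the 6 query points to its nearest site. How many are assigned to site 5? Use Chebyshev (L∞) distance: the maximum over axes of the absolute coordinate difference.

1

(1, 12, 11) — d to each: site 0:11, site 1:15, site 2:7, site 3:6, site 4:4, site 5:11, site 6:6 → nearest is site 4
(1, 17, 13) — d to each: site 0:11, site 1:15, site 2:12, site 3:6, site 4:2, site 5:16, site 6:11 → nearest is site 4
(12, 0, 6) — d to each: site 0:15, site 1:8, site 2:11, site 3:11, site 4:16, site 5:5, site 6:6 → nearest is site 5
(11, 7, 9) — d to each: site 0:8, site 1:5, site 2:10, site 3:9, site 4:9, site 5:6, site 6:4 → nearest is site 6
(11, 16, 15) — d to each: site 0:4, site 1:8, site 2:11, site 3:9, site 4:8, site 5:15, site 6:10 → nearest is site 0
(4, 5, 17) — d to each: site 0:10, site 1:12, site 2:7, site 3:6, site 4:11, site 5:7, site 6:7 → nearest is site 3
1 of the 6 points has site 5 as nearest.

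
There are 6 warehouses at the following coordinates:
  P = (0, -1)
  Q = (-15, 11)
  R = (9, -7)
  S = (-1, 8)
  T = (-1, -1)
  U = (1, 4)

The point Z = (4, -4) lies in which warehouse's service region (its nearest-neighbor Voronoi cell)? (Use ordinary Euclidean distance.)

Compare squared distances (the ordering matches that of the actual distances):
|ZP|² = (4−0)² + (-4−(-1))² = 16 + 9 = 25
|ZQ|² = (4−(-15))² + (-4−11)² = 361 + 225 = 586
|ZR|² = (4−9)² + (-4−(-7))² = 25 + 9 = 34
|ZS|² = (4−(-1))² + (-4−8)² = 25 + 144 = 169
|ZT|² = (4−(-1))² + (-4−(-1))² = 25 + 9 = 34
|ZU|² = (4−1)² + (-4−4)² = 9 + 64 = 73
P is nearest.

P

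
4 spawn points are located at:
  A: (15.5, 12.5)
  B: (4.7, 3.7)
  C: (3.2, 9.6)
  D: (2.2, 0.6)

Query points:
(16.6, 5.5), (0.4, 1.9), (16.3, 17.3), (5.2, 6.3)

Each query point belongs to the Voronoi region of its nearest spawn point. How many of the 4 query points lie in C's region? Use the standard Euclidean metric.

(16.6, 5.5) — d² to each: A:50.21, B:144.85, C:196.37, D:231.37 → nearest is A
(0.4, 1.9) — d² to each: A:340.37, B:21.73, C:67.13, D:4.93 → nearest is D
(16.3, 17.3) — d² to each: A:23.68, B:319.52, C:230.9, D:477.7 → nearest is A
(5.2, 6.3) — d² to each: A:144.53, B:7.01, C:14.89, D:41.49 → nearest is B
0 of the 4 points have C as nearest.

0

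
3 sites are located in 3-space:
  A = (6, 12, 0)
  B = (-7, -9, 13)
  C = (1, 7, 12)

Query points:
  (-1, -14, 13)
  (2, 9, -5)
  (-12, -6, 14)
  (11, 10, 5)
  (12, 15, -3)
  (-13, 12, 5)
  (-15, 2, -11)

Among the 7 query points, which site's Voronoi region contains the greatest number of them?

A

(-1, -14, 13) — d² to each: A:894, B:61, C:446 → nearest is B
(2, 9, -5) — d² to each: A:50, B:729, C:294 → nearest is A
(-12, -6, 14) — d² to each: A:844, B:35, C:342 → nearest is B
(11, 10, 5) — d² to each: A:54, B:749, C:158 → nearest is A
(12, 15, -3) — d² to each: A:54, B:1193, C:410 → nearest is A
(-13, 12, 5) — d² to each: A:386, B:541, C:270 → nearest is C
(-15, 2, -11) — d² to each: A:662, B:761, C:810 → nearest is A
Tally — A:4, B:2, C:1. A captures the most (4).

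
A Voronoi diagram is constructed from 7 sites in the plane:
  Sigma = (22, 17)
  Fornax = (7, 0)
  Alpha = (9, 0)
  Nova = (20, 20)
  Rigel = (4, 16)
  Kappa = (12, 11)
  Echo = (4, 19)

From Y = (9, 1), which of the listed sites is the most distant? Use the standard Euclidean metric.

Squared Euclidean distances:
d²(Y, Sigma) = (9−22)² + (1−17)² = 169 + 256 = 425
d²(Y, Fornax) = (9−7)² + (1−0)² = 4 + 1 = 5
d²(Y, Alpha) = (9−9)² + (1−0)² = 0 + 1 = 1
d²(Y, Nova) = (9−20)² + (1−20)² = 121 + 361 = 482
d²(Y, Rigel) = (9−4)² + (1−16)² = 25 + 225 = 250
d²(Y, Kappa) = (9−12)² + (1−11)² = 9 + 100 = 109
d²(Y, Echo) = (9−4)² + (1−19)² = 25 + 324 = 349
The largest is to Nova.

Nova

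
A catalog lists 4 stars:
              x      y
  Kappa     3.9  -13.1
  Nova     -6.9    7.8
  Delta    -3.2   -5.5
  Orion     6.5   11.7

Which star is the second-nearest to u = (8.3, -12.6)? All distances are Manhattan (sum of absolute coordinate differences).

d(u, Kappa) = 4.4 + 0.5 = 4.9
d(u, Nova) = 15.2 + 20.4 = 35.6
d(u, Delta) = 11.5 + 7.1 = 18.6
d(u, Orion) = 1.8 + 24.3 = 26.1
Sorted ascending: Kappa, Delta, Orion, … — the second-nearest is Delta.

Delta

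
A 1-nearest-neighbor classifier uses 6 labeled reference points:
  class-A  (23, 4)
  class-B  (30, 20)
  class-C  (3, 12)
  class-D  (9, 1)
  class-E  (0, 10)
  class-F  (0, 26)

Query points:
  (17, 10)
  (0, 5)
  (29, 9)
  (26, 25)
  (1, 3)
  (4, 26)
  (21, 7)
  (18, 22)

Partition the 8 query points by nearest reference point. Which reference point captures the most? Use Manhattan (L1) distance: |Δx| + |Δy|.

class-A

(17, 10) — d to each: class-A:12, class-B:23, class-C:16, class-D:17, class-E:17, class-F:33 → nearest is class-A
(0, 5) — d to each: class-A:24, class-B:45, class-C:10, class-D:13, class-E:5, class-F:21 → nearest is class-E
(29, 9) — d to each: class-A:11, class-B:12, class-C:29, class-D:28, class-E:30, class-F:46 → nearest is class-A
(26, 25) — d to each: class-A:24, class-B:9, class-C:36, class-D:41, class-E:41, class-F:27 → nearest is class-B
(1, 3) — d to each: class-A:23, class-B:46, class-C:11, class-D:10, class-E:8, class-F:24 → nearest is class-E
(4, 26) — d to each: class-A:41, class-B:32, class-C:15, class-D:30, class-E:20, class-F:4 → nearest is class-F
(21, 7) — d to each: class-A:5, class-B:22, class-C:23, class-D:18, class-E:24, class-F:40 → nearest is class-A
(18, 22) — d to each: class-A:23, class-B:14, class-C:25, class-D:30, class-E:30, class-F:22 → nearest is class-B
Tally — class-A:3, class-B:2, class-E:2, class-F:1. class-A captures the most (3).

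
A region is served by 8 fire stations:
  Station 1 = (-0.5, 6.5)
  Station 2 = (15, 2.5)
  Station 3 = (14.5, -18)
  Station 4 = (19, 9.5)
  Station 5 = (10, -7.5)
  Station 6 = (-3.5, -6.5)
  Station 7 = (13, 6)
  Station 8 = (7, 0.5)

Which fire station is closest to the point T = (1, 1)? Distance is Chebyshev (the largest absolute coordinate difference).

d(T, Station 1) = max(1.5, 5.5) = 5.5
d(T, Station 2) = max(14, 1.5) = 14
d(T, Station 3) = max(13.5, 19) = 19
d(T, Station 4) = max(18, 8.5) = 18
d(T, Station 5) = max(9, 8.5) = 9
d(T, Station 6) = max(4.5, 7.5) = 7.5
d(T, Station 7) = max(12, 5) = 12
d(T, Station 8) = max(6, 0.5) = 6
Station 1 is nearest.

Station 1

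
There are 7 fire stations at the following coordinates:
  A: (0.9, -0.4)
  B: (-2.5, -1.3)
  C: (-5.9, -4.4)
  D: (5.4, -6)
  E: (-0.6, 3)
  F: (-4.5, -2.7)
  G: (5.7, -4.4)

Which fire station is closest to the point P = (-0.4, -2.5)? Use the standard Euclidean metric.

Since √ is increasing, it suffices to compare squared distances:
|PA|² = (-0.4−0.9)² + (-2.5−(-0.4))² = 1.69 + 4.41 = 6.1
|PB|² = (-0.4−(-2.5))² + (-2.5−(-1.3))² = 4.41 + 1.44 = 5.85
|PC|² = (-0.4−(-5.9))² + (-2.5−(-4.4))² = 30.25 + 3.61 = 33.86
|PD|² = (-0.4−5.4)² + (-2.5−(-6))² = 33.64 + 12.25 = 45.89
|PE|² = (-0.4−(-0.6))² + (-2.5−3)² = 0.04 + 30.25 = 30.29
|PF|² = (-0.4−(-4.5))² + (-2.5−(-2.7))² = 16.81 + 0.04 = 16.85
|PG|² = (-0.4−5.7)² + (-2.5−(-4.4))² = 37.21 + 3.61 = 40.82
The smallest is to B, so P lies in the Voronoi region of B.

B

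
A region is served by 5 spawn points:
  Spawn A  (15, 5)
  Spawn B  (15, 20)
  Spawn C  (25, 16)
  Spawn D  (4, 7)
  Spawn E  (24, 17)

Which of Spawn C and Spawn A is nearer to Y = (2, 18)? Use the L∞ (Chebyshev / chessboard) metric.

Spawn A

d(Y, Spawn C) = max(23, 2) = 23
d(Y, Spawn A) = max(13, 13) = 13
23 > 13, so Spawn A is closer.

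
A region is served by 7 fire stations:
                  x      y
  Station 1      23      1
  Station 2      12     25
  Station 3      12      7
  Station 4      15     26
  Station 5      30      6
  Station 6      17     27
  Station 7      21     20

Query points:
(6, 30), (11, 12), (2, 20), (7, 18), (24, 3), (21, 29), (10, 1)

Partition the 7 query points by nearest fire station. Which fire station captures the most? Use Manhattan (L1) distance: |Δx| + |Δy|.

(6, 30) — d to each: Station 1:46, Station 2:11, Station 3:29, Station 4:13, Station 5:48, Station 6:14, Station 7:25 → nearest is Station 2
(11, 12) — d to each: Station 1:23, Station 2:14, Station 3:6, Station 4:18, Station 5:25, Station 6:21, Station 7:18 → nearest is Station 3
(2, 20) — d to each: Station 1:40, Station 2:15, Station 3:23, Station 4:19, Station 5:42, Station 6:22, Station 7:19 → nearest is Station 2
(7, 18) — d to each: Station 1:33, Station 2:12, Station 3:16, Station 4:16, Station 5:35, Station 6:19, Station 7:16 → nearest is Station 2
(24, 3) — d to each: Station 1:3, Station 2:34, Station 3:16, Station 4:32, Station 5:9, Station 6:31, Station 7:20 → nearest is Station 1
(21, 29) — d to each: Station 1:30, Station 2:13, Station 3:31, Station 4:9, Station 5:32, Station 6:6, Station 7:9 → nearest is Station 6
(10, 1) — d to each: Station 1:13, Station 2:26, Station 3:8, Station 4:30, Station 5:25, Station 6:33, Station 7:30 → nearest is Station 3
Tally — Station 1:1, Station 2:3, Station 3:2, Station 6:1. Station 2 captures the most (3).

Station 2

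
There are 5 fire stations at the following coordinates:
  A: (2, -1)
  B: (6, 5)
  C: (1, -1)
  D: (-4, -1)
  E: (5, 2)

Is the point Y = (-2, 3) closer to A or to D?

D

Compare squared distances:
|YA|² = (-2−2)² + (3−(-1))² = 16 + 16 = 32
|YD|² = (-2−(-4))² + (3−(-1))² = 4 + 16 = 20
32 > 20, so D is closer.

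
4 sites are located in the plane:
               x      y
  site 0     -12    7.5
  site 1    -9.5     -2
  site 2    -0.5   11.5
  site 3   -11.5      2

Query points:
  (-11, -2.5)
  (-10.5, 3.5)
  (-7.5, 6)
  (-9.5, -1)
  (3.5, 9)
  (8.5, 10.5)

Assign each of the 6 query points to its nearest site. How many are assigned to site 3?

1

(-11, -2.5) — d² to each: site 0:101, site 1:2.5, site 2:306.25, site 3:20.5 → nearest is site 1
(-10.5, 3.5) — d² to each: site 0:18.25, site 1:31.25, site 2:164, site 3:3.25 → nearest is site 3
(-7.5, 6) — d² to each: site 0:22.5, site 1:68, site 2:79.25, site 3:32 → nearest is site 0
(-9.5, -1) — d² to each: site 0:78.5, site 1:1, site 2:237.25, site 3:13 → nearest is site 1
(3.5, 9) — d² to each: site 0:242.5, site 1:290, site 2:22.25, site 3:274 → nearest is site 2
(8.5, 10.5) — d² to each: site 0:429.25, site 1:480.25, site 2:82, site 3:472.25 → nearest is site 2
1 of the 6 points has site 3 as nearest.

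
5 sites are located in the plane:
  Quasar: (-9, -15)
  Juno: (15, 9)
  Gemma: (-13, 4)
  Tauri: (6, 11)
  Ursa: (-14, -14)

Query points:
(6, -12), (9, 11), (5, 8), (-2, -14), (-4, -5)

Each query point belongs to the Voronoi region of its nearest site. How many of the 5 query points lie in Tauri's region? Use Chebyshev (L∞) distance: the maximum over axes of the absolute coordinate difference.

(6, -12) — d to each: Quasar:15, Juno:21, Gemma:19, Tauri:23, Ursa:20 → nearest is Quasar
(9, 11) — d to each: Quasar:26, Juno:6, Gemma:22, Tauri:3, Ursa:25 → nearest is Tauri
(5, 8) — d to each: Quasar:23, Juno:10, Gemma:18, Tauri:3, Ursa:22 → nearest is Tauri
(-2, -14) — d to each: Quasar:7, Juno:23, Gemma:18, Tauri:25, Ursa:12 → nearest is Quasar
(-4, -5) — d to each: Quasar:10, Juno:19, Gemma:9, Tauri:16, Ursa:10 → nearest is Gemma
2 of the 5 points have Tauri as nearest.

2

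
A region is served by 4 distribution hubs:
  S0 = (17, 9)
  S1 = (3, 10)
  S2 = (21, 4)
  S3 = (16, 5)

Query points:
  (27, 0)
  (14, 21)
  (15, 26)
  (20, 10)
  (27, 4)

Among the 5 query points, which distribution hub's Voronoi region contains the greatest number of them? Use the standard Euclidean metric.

(27, 0) — d² to each: S0:181, S1:676, S2:52, S3:146 → nearest is S2
(14, 21) — d² to each: S0:153, S1:242, S2:338, S3:260 → nearest is S0
(15, 26) — d² to each: S0:293, S1:400, S2:520, S3:442 → nearest is S0
(20, 10) — d² to each: S0:10, S1:289, S2:37, S3:41 → nearest is S0
(27, 4) — d² to each: S0:125, S1:612, S2:36, S3:122 → nearest is S2
Tally — S0:3, S2:2. S0 captures the most (3).

S0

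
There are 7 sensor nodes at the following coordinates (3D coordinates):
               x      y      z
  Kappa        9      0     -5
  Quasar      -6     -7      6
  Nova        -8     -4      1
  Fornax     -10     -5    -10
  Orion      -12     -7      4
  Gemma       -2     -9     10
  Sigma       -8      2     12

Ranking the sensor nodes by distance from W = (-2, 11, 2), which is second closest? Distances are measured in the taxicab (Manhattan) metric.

Sigma

d(W, Kappa) = |-2−9| + |11−0| + |2−(-5)| = 11 + 11 + 7 = 29
d(W, Quasar) = |-2−(-6)| + |11−(-7)| + |2−6| = 4 + 18 + 4 = 26
d(W, Nova) = |-2−(-8)| + |11−(-4)| + |2−1| = 6 + 15 + 1 = 22
d(W, Fornax) = |-2−(-10)| + |11−(-5)| + |2−(-10)| = 8 + 16 + 12 = 36
d(W, Orion) = |-2−(-12)| + |11−(-7)| + |2−4| = 10 + 18 + 2 = 30
d(W, Gemma) = |-2−(-2)| + |11−(-9)| + |2−10| = 0 + 20 + 8 = 28
d(W, Sigma) = |-2−(-8)| + |11−2| + |2−12| = 6 + 9 + 10 = 25
Sorted ascending: Nova, Sigma, Quasar, … — the second-nearest is Sigma.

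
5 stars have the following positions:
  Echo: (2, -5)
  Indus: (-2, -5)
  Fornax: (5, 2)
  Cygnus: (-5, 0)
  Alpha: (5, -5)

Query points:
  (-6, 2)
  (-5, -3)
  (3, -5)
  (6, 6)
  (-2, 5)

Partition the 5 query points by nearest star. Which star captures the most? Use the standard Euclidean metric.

(-6, 2) — d² to each: Echo:113, Indus:65, Fornax:121, Cygnus:5, Alpha:170 → nearest is Cygnus
(-5, -3) — d² to each: Echo:53, Indus:13, Fornax:125, Cygnus:9, Alpha:104 → nearest is Cygnus
(3, -5) — d² to each: Echo:1, Indus:25, Fornax:53, Cygnus:89, Alpha:4 → nearest is Echo
(6, 6) — d² to each: Echo:137, Indus:185, Fornax:17, Cygnus:157, Alpha:122 → nearest is Fornax
(-2, 5) — d² to each: Echo:116, Indus:100, Fornax:58, Cygnus:34, Alpha:149 → nearest is Cygnus
Tally — Echo:1, Fornax:1, Cygnus:3. Cygnus captures the most (3).

Cygnus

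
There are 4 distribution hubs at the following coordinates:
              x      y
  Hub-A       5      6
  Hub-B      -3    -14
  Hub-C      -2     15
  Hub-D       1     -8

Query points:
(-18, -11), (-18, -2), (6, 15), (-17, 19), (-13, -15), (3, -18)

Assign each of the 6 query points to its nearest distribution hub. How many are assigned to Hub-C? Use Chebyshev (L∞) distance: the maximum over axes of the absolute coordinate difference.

2

(-18, -11) — d to each: Hub-A:23, Hub-B:15, Hub-C:26, Hub-D:19 → nearest is Hub-B
(-18, -2) — d to each: Hub-A:23, Hub-B:15, Hub-C:17, Hub-D:19 → nearest is Hub-B
(6, 15) — d to each: Hub-A:9, Hub-B:29, Hub-C:8, Hub-D:23 → nearest is Hub-C
(-17, 19) — d to each: Hub-A:22, Hub-B:33, Hub-C:15, Hub-D:27 → nearest is Hub-C
(-13, -15) — d to each: Hub-A:21, Hub-B:10, Hub-C:30, Hub-D:14 → nearest is Hub-B
(3, -18) — d to each: Hub-A:24, Hub-B:6, Hub-C:33, Hub-D:10 → nearest is Hub-B
2 of the 6 points have Hub-C as nearest.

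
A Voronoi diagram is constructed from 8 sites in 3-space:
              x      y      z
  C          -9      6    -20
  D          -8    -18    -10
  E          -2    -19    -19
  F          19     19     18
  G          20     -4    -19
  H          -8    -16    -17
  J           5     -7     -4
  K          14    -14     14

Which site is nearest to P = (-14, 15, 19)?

Since √ is increasing, it suffices to compare squared distances:
|PC|² = 25 + 81 + 1521 = 1627
|PD|² = 36 + 1089 + 841 = 1966
|PE|² = 144 + 1156 + 1444 = 2744
|PF|² = 1089 + 16 + 1 = 1106
|PG|² = 1156 + 361 + 1444 = 2961
|PH|² = 36 + 961 + 1296 = 2293
|PJ|² = 361 + 484 + 529 = 1374
|PK|² = 784 + 841 + 25 = 1650
Minimum is at F.

F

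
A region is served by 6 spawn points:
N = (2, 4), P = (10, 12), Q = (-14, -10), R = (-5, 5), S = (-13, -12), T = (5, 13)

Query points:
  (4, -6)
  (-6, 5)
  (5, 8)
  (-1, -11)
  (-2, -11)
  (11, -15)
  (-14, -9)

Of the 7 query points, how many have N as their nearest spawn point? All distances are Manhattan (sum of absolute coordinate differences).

1

(4, -6) — d to each: N:12, P:24, Q:22, R:20, S:23, T:20 → nearest is N
(-6, 5) — d to each: N:9, P:23, Q:23, R:1, S:24, T:19 → nearest is R
(5, 8) — d to each: N:7, P:9, Q:37, R:13, S:38, T:5 → nearest is T
(-1, -11) — d to each: N:18, P:34, Q:14, R:20, S:13, T:30 → nearest is S
(-2, -11) — d to each: N:19, P:35, Q:13, R:19, S:12, T:31 → nearest is S
(11, -15) — d to each: N:28, P:28, Q:30, R:36, S:27, T:34 → nearest is S
(-14, -9) — d to each: N:29, P:45, Q:1, R:23, S:4, T:41 → nearest is Q
1 of the 7 points has N as nearest.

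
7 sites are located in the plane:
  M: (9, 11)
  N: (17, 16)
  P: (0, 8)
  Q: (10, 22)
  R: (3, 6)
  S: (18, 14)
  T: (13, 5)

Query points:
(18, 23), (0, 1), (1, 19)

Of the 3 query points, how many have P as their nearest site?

0

(18, 23) — d² to each: M:225, N:50, P:549, Q:65, R:514, S:81, T:349 → nearest is N
(0, 1) — d² to each: M:181, N:514, P:49, Q:541, R:34, S:493, T:185 → nearest is R
(1, 19) — d² to each: M:128, N:265, P:122, Q:90, R:173, S:314, T:340 → nearest is Q
0 of the 3 points have P as nearest.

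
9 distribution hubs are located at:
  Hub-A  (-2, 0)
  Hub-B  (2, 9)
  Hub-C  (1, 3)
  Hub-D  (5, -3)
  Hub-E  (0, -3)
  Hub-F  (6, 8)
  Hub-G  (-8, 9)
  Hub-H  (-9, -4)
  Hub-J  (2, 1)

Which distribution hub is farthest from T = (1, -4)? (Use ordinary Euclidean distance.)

Hub-G

Squared Euclidean distances:
d²(T, Hub-A) = 9 + 16 = 25
d²(T, Hub-B) = 1 + 169 = 170
d²(T, Hub-C) = 0 + 49 = 49
d²(T, Hub-D) = 16 + 1 = 17
d²(T, Hub-E) = 1 + 1 = 2
d²(T, Hub-F) = 25 + 144 = 169
d²(T, Hub-G) = 81 + 169 = 250
d²(T, Hub-H) = 100 + 0 = 100
d²(T, Hub-J) = 1 + 25 = 26
The largest is to Hub-G.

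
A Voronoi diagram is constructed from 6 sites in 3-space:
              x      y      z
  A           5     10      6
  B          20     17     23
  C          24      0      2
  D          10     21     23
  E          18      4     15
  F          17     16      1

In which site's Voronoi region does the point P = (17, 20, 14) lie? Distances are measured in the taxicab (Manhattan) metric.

d(P,A) = |17−5| + |20−10| + |14−6| = 12 + 10 + 8 = 30
d(P,B) = |17−20| + |20−17| + |14−23| = 3 + 3 + 9 = 15
d(P,C) = |17−24| + |20−0| + |14−2| = 7 + 20 + 12 = 39
d(P,D) = |17−10| + |20−21| + |14−23| = 7 + 1 + 9 = 17
d(P,E) = |17−18| + |20−4| + |14−15| = 1 + 16 + 1 = 18
d(P,F) = |17−17| + |20−16| + |14−1| = 0 + 4 + 13 = 17
Minimum is at B.

B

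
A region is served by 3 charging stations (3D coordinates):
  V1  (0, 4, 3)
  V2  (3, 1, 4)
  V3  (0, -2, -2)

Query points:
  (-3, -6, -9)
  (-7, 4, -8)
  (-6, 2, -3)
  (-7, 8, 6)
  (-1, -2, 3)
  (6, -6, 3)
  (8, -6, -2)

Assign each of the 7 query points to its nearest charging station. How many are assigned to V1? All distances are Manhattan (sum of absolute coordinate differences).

(-3, -6, -9) — d to each: V1:25, V2:26, V3:14 → nearest is V3
(-7, 4, -8) — d to each: V1:18, V2:25, V3:19 → nearest is V1
(-6, 2, -3) — d to each: V1:14, V2:17, V3:11 → nearest is V3
(-7, 8, 6) — d to each: V1:14, V2:19, V3:25 → nearest is V1
(-1, -2, 3) — d to each: V1:7, V2:8, V3:6 → nearest is V3
(6, -6, 3) — d to each: V1:16, V2:11, V3:15 → nearest is V2
(8, -6, -2) — d to each: V1:23, V2:18, V3:12 → nearest is V3
2 of the 7 points have V1 as nearest.

2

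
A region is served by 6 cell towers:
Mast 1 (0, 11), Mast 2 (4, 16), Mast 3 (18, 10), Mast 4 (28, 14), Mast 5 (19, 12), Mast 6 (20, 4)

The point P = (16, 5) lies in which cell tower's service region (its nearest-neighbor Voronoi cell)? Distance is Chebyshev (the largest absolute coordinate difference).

Mast 6

d(P, Mast 1) = max(16, 6) = 16
d(P, Mast 2) = max(12, 11) = 12
d(P, Mast 3) = max(2, 5) = 5
d(P, Mast 4) = max(12, 9) = 12
d(P, Mast 5) = max(3, 7) = 7
d(P, Mast 6) = max(4, 1) = 4
The smallest is to Mast 6, so P lies in the Voronoi region of Mast 6.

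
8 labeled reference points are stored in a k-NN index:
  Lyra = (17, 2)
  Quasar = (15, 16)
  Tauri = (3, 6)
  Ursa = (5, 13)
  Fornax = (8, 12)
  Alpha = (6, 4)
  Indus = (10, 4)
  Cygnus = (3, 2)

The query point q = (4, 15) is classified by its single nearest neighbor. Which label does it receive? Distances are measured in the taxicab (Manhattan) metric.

d(q, Lyra) = |4−17| + |15−2| = 13 + 13 = 26
d(q, Quasar) = |4−15| + |15−16| = 11 + 1 = 12
d(q, Tauri) = |4−3| + |15−6| = 1 + 9 = 10
d(q, Ursa) = |4−5| + |15−13| = 1 + 2 = 3
d(q, Fornax) = |4−8| + |15−12| = 4 + 3 = 7
d(q, Alpha) = |4−6| + |15−4| = 2 + 11 = 13
d(q, Indus) = |4−10| + |15−4| = 6 + 11 = 17
d(q, Cygnus) = |4−3| + |15−2| = 1 + 13 = 14
The smallest is to Ursa, so q lies in the Voronoi region of Ursa.

Ursa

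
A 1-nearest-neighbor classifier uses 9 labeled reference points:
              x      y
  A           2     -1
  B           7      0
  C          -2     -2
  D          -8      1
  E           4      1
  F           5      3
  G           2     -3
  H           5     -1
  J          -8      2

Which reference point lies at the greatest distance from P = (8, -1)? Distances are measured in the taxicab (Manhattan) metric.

d(P,A) = |8−2| + |-1−(-1)| = 6 + 0 = 6
d(P,B) = |8−7| + |-1−0| = 1 + 1 = 2
d(P,C) = |8−(-2)| + |-1−(-2)| = 10 + 1 = 11
d(P,D) = |8−(-8)| + |-1−1| = 16 + 2 = 18
d(P,E) = |8−4| + |-1−1| = 4 + 2 = 6
d(P,F) = |8−5| + |-1−3| = 3 + 4 = 7
d(P,G) = |8−2| + |-1−(-3)| = 6 + 2 = 8
d(P,H) = |8−5| + |-1−(-1)| = 3 + 0 = 3
d(P,J) = |8−(-8)| + |-1−2| = 16 + 3 = 19
The largest is to J.

J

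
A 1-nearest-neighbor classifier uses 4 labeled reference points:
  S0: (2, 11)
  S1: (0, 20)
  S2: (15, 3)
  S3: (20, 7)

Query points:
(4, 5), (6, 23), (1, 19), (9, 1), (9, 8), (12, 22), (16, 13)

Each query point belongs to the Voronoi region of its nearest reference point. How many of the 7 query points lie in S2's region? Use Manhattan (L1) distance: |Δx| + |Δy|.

1

(4, 5) — d to each: S0:8, S1:19, S2:13, S3:18 → nearest is S0
(6, 23) — d to each: S0:16, S1:9, S2:29, S3:30 → nearest is S1
(1, 19) — d to each: S0:9, S1:2, S2:30, S3:31 → nearest is S1
(9, 1) — d to each: S0:17, S1:28, S2:8, S3:17 → nearest is S2
(9, 8) — d to each: S0:10, S1:21, S2:11, S3:12 → nearest is S0
(12, 22) — d to each: S0:21, S1:14, S2:22, S3:23 → nearest is S1
(16, 13) — d to each: S0:16, S1:23, S2:11, S3:10 → nearest is S3
1 of the 7 points has S2 as nearest.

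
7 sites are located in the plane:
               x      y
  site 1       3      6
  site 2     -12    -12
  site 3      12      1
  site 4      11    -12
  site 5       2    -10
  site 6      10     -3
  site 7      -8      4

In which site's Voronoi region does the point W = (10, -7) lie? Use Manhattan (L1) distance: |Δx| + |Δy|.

d(W, site 1) = |10−3| + |-7−6| = 7 + 13 = 20
d(W, site 2) = |10−(-12)| + |-7−(-12)| = 22 + 5 = 27
d(W, site 3) = |10−12| + |-7−1| = 2 + 8 = 10
d(W, site 4) = |10−11| + |-7−(-12)| = 1 + 5 = 6
d(W, site 5) = |10−2| + |-7−(-10)| = 8 + 3 = 11
d(W, site 6) = |10−10| + |-7−(-3)| = 0 + 4 = 4
d(W, site 7) = |10−(-8)| + |-7−4| = 18 + 11 = 29
site 6 is nearest.

site 6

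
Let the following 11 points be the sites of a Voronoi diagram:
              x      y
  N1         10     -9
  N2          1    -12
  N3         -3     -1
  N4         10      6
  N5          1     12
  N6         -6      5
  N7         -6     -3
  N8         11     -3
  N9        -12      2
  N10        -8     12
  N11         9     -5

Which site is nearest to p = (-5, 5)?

N6

Compare squared distances (the ordering matches that of the actual distances):
|pN1|² = 225 + 196 = 421
|pN2|² = 36 + 289 = 325
|pN3|² = 4 + 36 = 40
|pN4|² = 225 + 1 = 226
|pN5|² = 36 + 49 = 85
|pN6|² = 1 + 0 = 1
|pN7|² = 1 + 64 = 65
|pN8|² = 256 + 64 = 320
|pN9|² = 49 + 9 = 58
d²(p, N10) = 9 + 49 = 58
d²(p, N11) = 196 + 100 = 296
N6 is nearest.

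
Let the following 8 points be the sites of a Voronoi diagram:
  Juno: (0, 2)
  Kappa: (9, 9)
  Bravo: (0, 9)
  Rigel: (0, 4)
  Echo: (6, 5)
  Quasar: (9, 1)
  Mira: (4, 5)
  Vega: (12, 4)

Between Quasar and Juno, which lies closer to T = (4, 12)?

Juno

Compare squared distances:
d²(T, Quasar) = (4−9)² + (12−1)² = 25 + 121 = 146
d²(T, Juno) = (4−0)² + (12−2)² = 16 + 100 = 116
146 > 116, so Juno is closer.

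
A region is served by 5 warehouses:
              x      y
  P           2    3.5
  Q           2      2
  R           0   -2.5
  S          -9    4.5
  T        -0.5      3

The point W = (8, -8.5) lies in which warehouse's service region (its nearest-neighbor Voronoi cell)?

Compare squared distances (the ordering matches that of the actual distances):
|WP|² = (8−2)² + (-8.5−3.5)² = 36 + 144 = 180
|WQ|² = (8−2)² + (-8.5−2)² = 36 + 110.25 = 146.25
|WR|² = (8−0)² + (-8.5−(-2.5))² = 64 + 36 = 100
|WS|² = (8−(-9))² + (-8.5−4.5)² = 289 + 169 = 458
|WT|² = (8−(-0.5))² + (-8.5−3)² = 72.25 + 132.25 = 204.5
R is nearest.

R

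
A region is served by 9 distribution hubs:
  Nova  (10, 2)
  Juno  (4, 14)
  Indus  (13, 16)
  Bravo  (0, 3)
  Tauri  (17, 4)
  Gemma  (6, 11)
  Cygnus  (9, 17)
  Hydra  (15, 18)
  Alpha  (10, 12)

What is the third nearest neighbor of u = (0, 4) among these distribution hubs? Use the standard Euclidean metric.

Since √ is increasing, it suffices to compare squared distances:
d²(u, Nova) = (0−10)² + (4−2)² = 100 + 4 = 104
d²(u, Juno) = (0−4)² + (4−14)² = 16 + 100 = 116
d²(u, Indus) = (0−13)² + (4−16)² = 169 + 144 = 313
d²(u, Bravo) = (0−0)² + (4−3)² = 0 + 1 = 1
d²(u, Tauri) = (0−17)² + (4−4)² = 289 + 0 = 289
d²(u, Gemma) = (0−6)² + (4−11)² = 36 + 49 = 85
d²(u, Cygnus) = (0−9)² + (4−17)² = 81 + 169 = 250
d²(u, Hydra) = (0−15)² + (4−18)² = 225 + 196 = 421
d²(u, Alpha) = (0−10)² + (4−12)² = 100 + 64 = 164
Sorted ascending: Bravo, Gemma, Nova, Juno, … — the third-nearest is Nova.

Nova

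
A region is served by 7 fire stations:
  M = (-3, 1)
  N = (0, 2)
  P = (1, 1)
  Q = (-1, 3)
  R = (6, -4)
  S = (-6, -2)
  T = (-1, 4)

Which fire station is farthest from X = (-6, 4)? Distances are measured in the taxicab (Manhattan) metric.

d(X,M) = |-6−(-3)| + |4−1| = 3 + 3 = 6
d(X,N) = |-6−0| + |4−2| = 6 + 2 = 8
d(X,P) = |-6−1| + |4−1| = 7 + 3 = 10
d(X,Q) = |-6−(-1)| + |4−3| = 5 + 1 = 6
d(X,R) = |-6−6| + |4−(-4)| = 12 + 8 = 20
d(X,S) = |-6−(-6)| + |4−(-2)| = 0 + 6 = 6
d(X,T) = |-6−(-1)| + |4−4| = 5 + 0 = 5
The largest is to R.

R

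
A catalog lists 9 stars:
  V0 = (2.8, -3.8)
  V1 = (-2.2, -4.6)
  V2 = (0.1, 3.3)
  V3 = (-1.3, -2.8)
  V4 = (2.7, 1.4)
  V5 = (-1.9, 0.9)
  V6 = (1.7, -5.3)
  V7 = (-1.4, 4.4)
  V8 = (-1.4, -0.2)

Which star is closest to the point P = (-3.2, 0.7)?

Compare squared distances (the ordering matches that of the actual distances):
|PV0|² = (-3.2−2.8)² + (0.7−(-3.8))² = 36 + 20.25 = 56.25
|PV1|² = (-3.2−(-2.2))² + (0.7−(-4.6))² = 1 + 28.09 = 29.09
|PV2|² = (-3.2−0.1)² + (0.7−3.3)² = 10.89 + 6.76 = 17.65
|PV3|² = (-3.2−(-1.3))² + (0.7−(-2.8))² = 3.61 + 12.25 = 15.86
|PV4|² = (-3.2−2.7)² + (0.7−1.4)² = 34.81 + 0.49 = 35.3
|PV5|² = (-3.2−(-1.9))² + (0.7−0.9)² = 1.69 + 0.04 = 1.73
|PV6|² = (-3.2−1.7)² + (0.7−(-5.3))² = 24.01 + 36 = 60.01
|PV7|² = (-3.2−(-1.4))² + (0.7−4.4)² = 3.24 + 13.69 = 16.93
|PV8|² = (-3.2−(-1.4))² + (0.7−(-0.2))² = 3.24 + 0.81 = 4.05
Minimum is at V5.

V5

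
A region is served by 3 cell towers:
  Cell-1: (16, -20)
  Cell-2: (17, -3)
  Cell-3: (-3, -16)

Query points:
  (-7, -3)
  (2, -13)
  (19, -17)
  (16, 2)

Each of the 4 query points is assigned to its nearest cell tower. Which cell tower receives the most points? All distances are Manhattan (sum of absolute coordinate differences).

Cell-3

(-7, -3) — d to each: Cell-1:40, Cell-2:24, Cell-3:17 → nearest is Cell-3
(2, -13) — d to each: Cell-1:21, Cell-2:25, Cell-3:8 → nearest is Cell-3
(19, -17) — d to each: Cell-1:6, Cell-2:16, Cell-3:23 → nearest is Cell-1
(16, 2) — d to each: Cell-1:22, Cell-2:6, Cell-3:37 → nearest is Cell-2
Tally — Cell-1:1, Cell-2:1, Cell-3:2. Cell-3 captures the most (2).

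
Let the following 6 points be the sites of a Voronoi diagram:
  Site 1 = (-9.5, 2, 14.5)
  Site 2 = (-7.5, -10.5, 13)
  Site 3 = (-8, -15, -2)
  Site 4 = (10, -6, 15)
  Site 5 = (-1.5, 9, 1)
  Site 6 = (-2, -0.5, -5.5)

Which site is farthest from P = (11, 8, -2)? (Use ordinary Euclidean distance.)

Squared Euclidean distances:
d²(P, Site 1) = (11−(-9.5))² + (8−2)² + (-2−14.5)² = 420.25 + 36 + 272.25 = 728.5
d²(P, Site 2) = (11−(-7.5))² + (8−(-10.5))² + (-2−13)² = 342.25 + 342.25 + 225 = 909.5
d²(P, Site 3) = (11−(-8))² + (8−(-15))² + (-2−(-2))² = 361 + 529 + 0 = 890
d²(P, Site 4) = (11−10)² + (8−(-6))² + (-2−15)² = 1 + 196 + 289 = 486
d²(P, Site 5) = (11−(-1.5))² + (8−9)² + (-2−1)² = 156.25 + 1 + 9 = 166.25
d²(P, Site 6) = (11−(-2))² + (8−(-0.5))² + (-2−(-5.5))² = 169 + 72.25 + 12.25 = 253.5
The largest is to Site 2.

Site 2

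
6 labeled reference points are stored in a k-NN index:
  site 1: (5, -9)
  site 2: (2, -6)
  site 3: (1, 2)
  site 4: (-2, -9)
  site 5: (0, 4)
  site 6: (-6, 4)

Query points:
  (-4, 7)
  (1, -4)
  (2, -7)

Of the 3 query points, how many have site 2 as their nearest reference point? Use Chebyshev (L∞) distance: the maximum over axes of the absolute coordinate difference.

(-4, 7) — d to each: site 1:16, site 2:13, site 3:5, site 4:16, site 5:4, site 6:3 → nearest is site 6
(1, -4) — d to each: site 1:5, site 2:2, site 3:6, site 4:5, site 5:8, site 6:8 → nearest is site 2
(2, -7) — d to each: site 1:3, site 2:1, site 3:9, site 4:4, site 5:11, site 6:11 → nearest is site 2
2 of the 3 points have site 2 as nearest.

2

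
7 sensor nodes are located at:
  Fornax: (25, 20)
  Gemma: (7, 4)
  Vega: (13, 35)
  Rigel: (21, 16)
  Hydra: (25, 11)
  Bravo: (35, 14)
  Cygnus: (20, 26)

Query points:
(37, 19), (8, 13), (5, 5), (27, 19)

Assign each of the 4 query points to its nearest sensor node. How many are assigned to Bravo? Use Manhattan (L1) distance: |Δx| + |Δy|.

(37, 19) — d to each: Fornax:13, Gemma:45, Vega:40, Rigel:19, Hydra:20, Bravo:7, Cygnus:24 → nearest is Bravo
(8, 13) — d to each: Fornax:24, Gemma:10, Vega:27, Rigel:16, Hydra:19, Bravo:28, Cygnus:25 → nearest is Gemma
(5, 5) — d to each: Fornax:35, Gemma:3, Vega:38, Rigel:27, Hydra:26, Bravo:39, Cygnus:36 → nearest is Gemma
(27, 19) — d to each: Fornax:3, Gemma:35, Vega:30, Rigel:9, Hydra:10, Bravo:13, Cygnus:14 → nearest is Fornax
1 of the 4 points has Bravo as nearest.

1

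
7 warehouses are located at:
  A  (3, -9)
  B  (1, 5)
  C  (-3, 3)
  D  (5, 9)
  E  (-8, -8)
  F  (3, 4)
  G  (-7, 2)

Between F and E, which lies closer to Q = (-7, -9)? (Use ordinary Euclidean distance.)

Compare squared distances:
|QF|² = (-7−3)² + (-9−4)² = 100 + 169 = 269
|QE|² = (-7−(-8))² + (-9−(-8))² = 1 + 1 = 2
269 > 2, so E is closer.

E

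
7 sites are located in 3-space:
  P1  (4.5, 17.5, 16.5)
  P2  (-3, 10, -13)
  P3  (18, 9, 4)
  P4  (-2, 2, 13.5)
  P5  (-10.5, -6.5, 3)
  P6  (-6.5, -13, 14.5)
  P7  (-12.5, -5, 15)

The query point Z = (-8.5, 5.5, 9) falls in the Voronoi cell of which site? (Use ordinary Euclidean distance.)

P4

Compare squared distances (the ordering matches that of the actual distances):
|ZP1|² = 169 + 144 + 56.25 = 369.25
|ZP2|² = 30.25 + 20.25 + 484 = 534.5
|ZP3|² = 702.25 + 12.25 + 25 = 739.5
|ZP4|² = 42.25 + 12.25 + 20.25 = 74.75
|ZP5|² = 4 + 144 + 36 = 184
|ZP6|² = 4 + 342.25 + 30.25 = 376.5
|ZP7|² = 16 + 110.25 + 36 = 162.25
Minimum is at P4.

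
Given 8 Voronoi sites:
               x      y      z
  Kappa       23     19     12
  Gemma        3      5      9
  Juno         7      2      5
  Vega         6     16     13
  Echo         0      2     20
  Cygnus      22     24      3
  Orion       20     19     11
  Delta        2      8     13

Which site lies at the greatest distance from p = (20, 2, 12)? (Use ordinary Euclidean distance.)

Cygnus

Squared Euclidean distances:
d²(p, Kappa) = (20−23)² + (2−19)² + (12−12)² = 9 + 289 + 0 = 298
d²(p, Gemma) = (20−3)² + (2−5)² + (12−9)² = 289 + 9 + 9 = 307
d²(p, Juno) = (20−7)² + (2−2)² + (12−5)² = 169 + 0 + 49 = 218
d²(p, Vega) = (20−6)² + (2−16)² + (12−13)² = 196 + 196 + 1 = 393
d²(p, Echo) = (20−0)² + (2−2)² + (12−20)² = 400 + 0 + 64 = 464
d²(p, Cygnus) = (20−22)² + (2−24)² + (12−3)² = 4 + 484 + 81 = 569
d²(p, Orion) = (20−20)² + (2−19)² + (12−11)² = 0 + 289 + 1 = 290
d²(p, Delta) = (20−2)² + (2−8)² + (12−13)² = 324 + 36 + 1 = 361
The largest is to Cygnus.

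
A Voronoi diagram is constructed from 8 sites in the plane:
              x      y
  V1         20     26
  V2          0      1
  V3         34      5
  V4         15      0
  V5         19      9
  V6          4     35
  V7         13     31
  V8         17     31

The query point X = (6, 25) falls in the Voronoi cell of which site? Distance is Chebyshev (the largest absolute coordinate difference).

V7

d(X,V1) = max(14, 1) = 14
d(X,V2) = max(6, 24) = 24
d(X,V3) = max(28, 20) = 28
d(X,V4) = max(9, 25) = 25
d(X,V5) = max(13, 16) = 16
d(X,V6) = max(2, 10) = 10
d(X,V7) = max(7, 6) = 7
d(X,V8) = max(11, 6) = 11
The smallest is to V7, so X lies in the Voronoi region of V7.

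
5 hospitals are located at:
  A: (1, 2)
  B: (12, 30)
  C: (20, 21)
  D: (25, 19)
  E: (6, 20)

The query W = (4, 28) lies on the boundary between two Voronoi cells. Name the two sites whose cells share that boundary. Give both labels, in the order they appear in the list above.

Squared distances from W to each site:
|WA|² = (4−1)² + (28−2)² = 9 + 676 = 685
|WB|² = (4−12)² + (28−30)² = 64 + 4 = 68
|WC|² = (4−20)² + (28−21)² = 256 + 49 = 305
|WD|² = (4−25)² + (28−19)² = 441 + 81 = 522
|WE|² = (4−6)² + (28−20)² = 4 + 64 = 68
W is equidistant from B and E (both at squared distance 68), and every other site is strictly farther — so W lies on the B–E Voronoi edge.

B and E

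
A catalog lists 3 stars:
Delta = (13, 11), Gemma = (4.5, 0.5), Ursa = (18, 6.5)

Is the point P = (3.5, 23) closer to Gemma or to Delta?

Compare squared distances:
d²(P, Gemma) = (3.5−4.5)² + (23−0.5)² = 1 + 506.25 = 507.25
d²(P, Delta) = (3.5−13)² + (23−11)² = 90.25 + 144 = 234.25
507.25 > 234.25, so Delta is closer.

Delta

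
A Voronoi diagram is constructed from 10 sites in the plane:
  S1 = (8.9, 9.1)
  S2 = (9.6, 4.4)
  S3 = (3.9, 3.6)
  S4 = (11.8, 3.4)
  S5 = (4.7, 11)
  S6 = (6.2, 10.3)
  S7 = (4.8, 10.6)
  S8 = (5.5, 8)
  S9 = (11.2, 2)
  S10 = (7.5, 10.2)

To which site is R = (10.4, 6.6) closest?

Compare squared distances (the ordering matches that of the actual distances):
|RS1|² = (10.4−8.9)² + (6.6−9.1)² = 2.25 + 6.25 = 8.5
|RS2|² = (10.4−9.6)² + (6.6−4.4)² = 0.64 + 4.84 = 5.48
|RS3|² = (10.4−3.9)² + (6.6−3.6)² = 42.25 + 9 = 51.25
|RS4|² = (10.4−11.8)² + (6.6−3.4)² = 1.96 + 10.24 = 12.2
|RS5|² = (10.4−4.7)² + (6.6−11)² = 32.49 + 19.36 = 51.85
|RS6|² = (10.4−6.2)² + (6.6−10.3)² = 17.64 + 13.69 = 31.33
|RS7|² = (10.4−4.8)² + (6.6−10.6)² = 31.36 + 16 = 47.36
|RS8|² = (10.4−5.5)² + (6.6−8)² = 24.01 + 1.96 = 25.97
|RS9|² = (10.4−11.2)² + (6.6−2)² = 0.64 + 21.16 = 21.8
d²(R, S10) = (10.4−7.5)² + (6.6−10.2)² = 8.41 + 12.96 = 21.37
The smallest is to S2, so R lies in the Voronoi region of S2.

S2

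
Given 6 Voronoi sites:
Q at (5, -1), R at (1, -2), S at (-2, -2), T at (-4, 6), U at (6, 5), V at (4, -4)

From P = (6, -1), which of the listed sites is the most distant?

T

Since √ is increasing, it suffices to compare squared distances:
|PQ|² = (6−5)² + (-1−(-1))² = 1 + 0 = 1
|PR|² = (6−1)² + (-1−(-2))² = 25 + 1 = 26
|PS|² = (6−(-2))² + (-1−(-2))² = 64 + 1 = 65
|PT|² = (6−(-4))² + (-1−6)² = 100 + 49 = 149
|PU|² = (6−6)² + (-1−5)² = 0 + 36 = 36
|PV|² = (6−4)² + (-1−(-4))² = 4 + 9 = 13
The largest is to T.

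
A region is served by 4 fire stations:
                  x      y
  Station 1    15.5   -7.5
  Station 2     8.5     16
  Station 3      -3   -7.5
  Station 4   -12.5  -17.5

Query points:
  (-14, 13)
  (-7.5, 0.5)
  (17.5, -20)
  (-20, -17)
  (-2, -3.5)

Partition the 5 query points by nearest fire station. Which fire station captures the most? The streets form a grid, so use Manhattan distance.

(-14, 13) — d to each: Station 1:50, Station 2:25.5, Station 3:31.5, Station 4:32 → nearest is Station 2
(-7.5, 0.5) — d to each: Station 1:31, Station 2:31.5, Station 3:12.5, Station 4:23 → nearest is Station 3
(17.5, -20) — d to each: Station 1:14.5, Station 2:45, Station 3:33, Station 4:32.5 → nearest is Station 1
(-20, -17) — d to each: Station 1:45, Station 2:61.5, Station 3:26.5, Station 4:8 → nearest is Station 4
(-2, -3.5) — d to each: Station 1:21.5, Station 2:30, Station 3:5, Station 4:24.5 → nearest is Station 3
Tally — Station 1:1, Station 2:1, Station 3:2, Station 4:1. Station 3 captures the most (2).

Station 3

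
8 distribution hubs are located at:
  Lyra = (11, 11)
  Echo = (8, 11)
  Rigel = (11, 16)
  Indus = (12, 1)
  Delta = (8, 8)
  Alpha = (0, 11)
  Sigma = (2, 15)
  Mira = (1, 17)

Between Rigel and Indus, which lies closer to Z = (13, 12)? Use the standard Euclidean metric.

Rigel

Compare squared distances:
d²(Z, Rigel) = (13−11)² + (12−16)² = 4 + 16 = 20
d²(Z, Indus) = (13−12)² + (12−1)² = 1 + 121 = 122
20 < 122, so Rigel is closer.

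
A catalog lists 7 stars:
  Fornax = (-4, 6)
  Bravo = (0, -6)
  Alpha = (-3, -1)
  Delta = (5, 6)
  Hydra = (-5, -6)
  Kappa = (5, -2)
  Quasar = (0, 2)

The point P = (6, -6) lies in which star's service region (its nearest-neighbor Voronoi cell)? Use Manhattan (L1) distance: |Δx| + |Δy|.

d(P, Fornax) = 10 + 12 = 22
d(P, Bravo) = 6 + 0 = 6
d(P, Alpha) = 9 + 5 = 14
d(P, Delta) = 1 + 12 = 13
d(P, Hydra) = 11 + 0 = 11
d(P, Kappa) = 1 + 4 = 5
d(P, Quasar) = 6 + 8 = 14
Minimum is at Kappa.

Kappa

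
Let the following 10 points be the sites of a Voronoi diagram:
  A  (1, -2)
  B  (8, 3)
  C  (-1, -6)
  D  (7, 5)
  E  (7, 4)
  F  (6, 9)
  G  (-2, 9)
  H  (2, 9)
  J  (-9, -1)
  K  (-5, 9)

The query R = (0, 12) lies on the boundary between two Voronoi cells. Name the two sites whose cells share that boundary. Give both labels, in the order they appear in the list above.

Squared distances from R to each site:
|RA|² = 1 + 196 = 197
|RB|² = 64 + 81 = 145
|RC|² = 1 + 324 = 325
|RD|² = 49 + 49 = 98
|RE|² = 49 + 64 = 113
|RF|² = 36 + 9 = 45
|RG|² = 4 + 9 = 13
|RH|² = 4 + 9 = 13
|RJ|² = 81 + 169 = 250
|RK|² = 25 + 9 = 34
R is equidistant from G and H (both at squared distance 13), and every other site is strictly farther — so R lies on the G–H Voronoi edge.

G and H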